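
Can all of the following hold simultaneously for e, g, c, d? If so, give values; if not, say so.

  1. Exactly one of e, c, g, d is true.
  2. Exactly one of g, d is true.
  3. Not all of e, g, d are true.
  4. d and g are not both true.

e: False; g: False; c: False; d: True

  (1) {e, c, g, d}: 1 true — exactly one ✓
  (2) {g, d}: 1 true — exactly one ✓
  (3) {e, g, d}: 1/3 true — not all ✓
  (4) d=T, g=F — not both ✓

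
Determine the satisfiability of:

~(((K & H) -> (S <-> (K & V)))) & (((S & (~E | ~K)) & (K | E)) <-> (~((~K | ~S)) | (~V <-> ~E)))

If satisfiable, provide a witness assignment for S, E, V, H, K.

S = False, E = False, V = True, H = True, K = True

  ~(((K & H) -> (S <-> (K & V)))) = True
    (K & H) -> (S <-> (K & V)) = False
      K & H = True
      S <-> (K & V) = False
        K & V = True
  ((S & (~E | ~K)) & (K | E)) <-> (~((~K | ~S)) | (~V <-> ~E)) = True
    (S & (~E | ~K)) & (K | E) = False
      S & (~E | ~K) = False
        ~E | ~K = True
          ~E = True
          ~K = False
      K | E = True
    ~((~K | ~S)) | (~V <-> ~E) = False
      ~((~K | ~S)) = False
        ~K | ~S = True
          ~K = False
          ~S = True
      ~V <-> ~E = False
        ~V = False
        ~E = True
Both conjuncts True, so the formula holds.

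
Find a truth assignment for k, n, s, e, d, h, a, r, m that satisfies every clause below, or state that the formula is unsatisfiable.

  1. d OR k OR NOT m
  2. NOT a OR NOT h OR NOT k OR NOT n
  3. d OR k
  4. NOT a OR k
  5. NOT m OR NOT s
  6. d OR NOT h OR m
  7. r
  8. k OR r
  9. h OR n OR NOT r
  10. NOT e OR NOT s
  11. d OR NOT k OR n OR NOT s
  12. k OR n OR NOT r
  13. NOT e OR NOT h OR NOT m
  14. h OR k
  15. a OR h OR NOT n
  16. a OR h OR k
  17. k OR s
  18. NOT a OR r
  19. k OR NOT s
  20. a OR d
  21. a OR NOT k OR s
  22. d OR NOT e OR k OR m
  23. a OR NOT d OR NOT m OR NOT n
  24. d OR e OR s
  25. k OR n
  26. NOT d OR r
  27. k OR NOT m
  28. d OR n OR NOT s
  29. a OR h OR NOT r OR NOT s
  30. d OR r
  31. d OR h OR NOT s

Unit clause (r) forces r = True.
Set k = True.
Set n = True.
Set s = True.
  then (NOT m OR NOT s) forces m = False.
  then (NOT e OR NOT s) forces e = False.
Try d = False:
  (d OR NOT h OR m) forces h = False.
  clause (d OR h OR NOT s) is falsified — backtrack.
So d = True.
Set h = False.
  then (a OR h OR NOT n) forces a = True.
All clauses satisfied.

k = True, n = True, s = True, e = False, d = True, h = False, a = True, r = True, m = False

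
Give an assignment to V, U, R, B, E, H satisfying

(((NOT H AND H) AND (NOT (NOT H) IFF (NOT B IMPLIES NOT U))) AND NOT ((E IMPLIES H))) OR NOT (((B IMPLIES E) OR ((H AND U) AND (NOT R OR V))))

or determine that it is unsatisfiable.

V: False; U: True; R: True; B: True; E: False; H: False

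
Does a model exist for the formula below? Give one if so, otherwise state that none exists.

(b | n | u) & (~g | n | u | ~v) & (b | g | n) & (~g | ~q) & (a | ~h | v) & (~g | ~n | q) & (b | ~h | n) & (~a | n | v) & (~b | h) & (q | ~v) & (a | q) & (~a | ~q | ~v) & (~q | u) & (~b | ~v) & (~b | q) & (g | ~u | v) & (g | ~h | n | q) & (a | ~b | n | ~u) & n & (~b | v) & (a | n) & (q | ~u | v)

u = False; v = False; a = True; g = False; q = False; b = False; h = True; n = True

Unit clause (n) forces n = True.
Set u = False.
  then (~q | u) forces q = False.
  then (~b | q) forces b = False.
  then (~g | ~n | q) forces g = False.
  then (q | ~v) forces v = False.
  then (a | q) forces a = True.
Set h = True.
All clauses satisfied.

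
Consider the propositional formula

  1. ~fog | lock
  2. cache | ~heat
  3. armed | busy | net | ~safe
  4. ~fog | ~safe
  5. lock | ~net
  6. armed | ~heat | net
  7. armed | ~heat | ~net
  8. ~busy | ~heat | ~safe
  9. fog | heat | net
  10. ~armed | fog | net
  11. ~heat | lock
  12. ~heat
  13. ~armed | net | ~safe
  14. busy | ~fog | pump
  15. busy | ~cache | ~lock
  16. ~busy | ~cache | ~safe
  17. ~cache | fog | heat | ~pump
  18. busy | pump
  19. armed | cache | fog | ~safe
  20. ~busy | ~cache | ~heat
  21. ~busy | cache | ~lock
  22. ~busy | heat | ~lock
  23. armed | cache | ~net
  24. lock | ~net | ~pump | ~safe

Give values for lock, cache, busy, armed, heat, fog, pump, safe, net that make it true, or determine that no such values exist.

lock = True, cache = False, busy = False, armed = True, heat = False, fog = True, pump = True, safe = False, net = False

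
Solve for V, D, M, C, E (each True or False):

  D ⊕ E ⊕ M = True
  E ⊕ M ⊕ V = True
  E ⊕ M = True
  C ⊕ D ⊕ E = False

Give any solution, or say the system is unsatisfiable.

V = False, D = False, M = False, C = True, E = True

D ⊕ E ⊕ M = F ⊕ T ⊕ F = True ✓
E ⊕ M ⊕ V = T ⊕ F ⊕ F = True ✓
E ⊕ M = T ⊕ F = True ✓
C ⊕ D ⊕ E = T ⊕ F ⊕ T = False ✓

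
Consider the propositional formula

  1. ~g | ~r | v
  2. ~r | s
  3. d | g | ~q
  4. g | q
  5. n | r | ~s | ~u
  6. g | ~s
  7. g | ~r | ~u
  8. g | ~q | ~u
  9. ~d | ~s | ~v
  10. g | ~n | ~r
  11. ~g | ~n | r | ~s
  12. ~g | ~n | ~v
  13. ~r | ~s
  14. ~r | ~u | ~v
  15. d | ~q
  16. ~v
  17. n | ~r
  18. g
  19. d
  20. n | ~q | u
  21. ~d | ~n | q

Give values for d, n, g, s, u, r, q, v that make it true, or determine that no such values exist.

Unit clause (~v) forces v = False.
Unit clause (g) forces g = True.
Unit clause (d) forces d = True.
In (~g | ~r | v) only ~r is left, so r = False.
Set n = False.
Set s = False.
Set u = True.
Set q = False.
All clauses satisfied.

d = True, n = False, g = True, s = False, u = True, r = False, q = False, v = False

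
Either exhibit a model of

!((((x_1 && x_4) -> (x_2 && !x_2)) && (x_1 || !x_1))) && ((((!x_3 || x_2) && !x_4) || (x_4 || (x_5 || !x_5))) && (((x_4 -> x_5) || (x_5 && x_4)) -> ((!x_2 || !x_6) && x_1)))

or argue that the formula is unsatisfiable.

x_1: True; x_2: False; x_3: False; x_4: True; x_5: False; x_6: True

  !((((x_1 && x_4) -> (x_2 && !x_2)) && (x_1 || !x_1))) = True
    ((x_1 && x_4) -> (x_2 && !x_2)) && (x_1 || !x_1) = False
      (x_1 && x_4) -> (x_2 && !x_2) = False
        x_1 && x_4 = True
        x_2 && !x_2 = False
          !x_2 = True
      x_1 || !x_1 = True
        !x_1 = False
  (((!x_3 || x_2) && !x_4) || (x_4 || (x_5 || !x_5))) && (((x_4 -> x_5) || (x_5 && x_4)) -> ((!x_2 || !x_6) && x_1)) = True
    ((!x_3 || x_2) && !x_4) || (x_4 || (x_5 || !x_5)) = True
      (!x_3 || x_2) && !x_4 = False
        !x_3 || x_2 = True
          !x_3 = True
        !x_4 = False
      x_4 || (x_5 || !x_5) = True
        x_5 || !x_5 = True
          !x_5 = True
    ((x_4 -> x_5) || (x_5 && x_4)) -> ((!x_2 || !x_6) && x_1) = True
      (x_4 -> x_5) || (x_5 && x_4) = False
        x_4 -> x_5 = False
        x_5 && x_4 = False
      (!x_2 || !x_6) && x_1 = True
        !x_2 || !x_6 = True
          !x_2 = True
          !x_6 = False
Both conjuncts True, so the formula holds.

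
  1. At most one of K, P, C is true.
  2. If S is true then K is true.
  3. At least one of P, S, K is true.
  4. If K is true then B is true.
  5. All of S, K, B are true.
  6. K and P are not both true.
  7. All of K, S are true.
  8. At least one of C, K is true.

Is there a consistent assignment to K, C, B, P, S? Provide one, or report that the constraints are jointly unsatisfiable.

K = True; C = False; B = True; P = False; S = True

  (1) {K, P, C}: 1 true — at most one ✓
  (2) S=T ⇒ K: T ✓
  (3) {P, S, K}: 2 true — at least one ✓
  (4) K=T ⇒ B: T ✓
  (5) {S, K, B}: all 3 true ✓
  (6) K=T, P=F — not both ✓
  (7) {K, S}: all 2 true ✓
  (8) {C, K}: 1 true — at least one ✓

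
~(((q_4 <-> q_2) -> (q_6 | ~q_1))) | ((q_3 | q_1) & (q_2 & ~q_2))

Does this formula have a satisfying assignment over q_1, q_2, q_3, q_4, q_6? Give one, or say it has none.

q_1: True, q_2: False, q_3: False, q_4: False, q_6: False

  ~(((q_4 <-> q_2) -> (q_6 | ~q_1))) | ((q_3 | q_1) & (q_2 & ~q_2)) = True
    ~(((q_4 <-> q_2) -> (q_6 | ~q_1))) = True
      (q_4 <-> q_2) -> (q_6 | ~q_1) = False
        q_4 <-> q_2 = True
        q_6 | ~q_1 = False
          ~q_1 = False
    (q_3 | q_1) & (q_2 & ~q_2) = False
      q_3 | q_1 = True
      q_2 & ~q_2 = False
        ~q_2 = True
The formula evaluates to True.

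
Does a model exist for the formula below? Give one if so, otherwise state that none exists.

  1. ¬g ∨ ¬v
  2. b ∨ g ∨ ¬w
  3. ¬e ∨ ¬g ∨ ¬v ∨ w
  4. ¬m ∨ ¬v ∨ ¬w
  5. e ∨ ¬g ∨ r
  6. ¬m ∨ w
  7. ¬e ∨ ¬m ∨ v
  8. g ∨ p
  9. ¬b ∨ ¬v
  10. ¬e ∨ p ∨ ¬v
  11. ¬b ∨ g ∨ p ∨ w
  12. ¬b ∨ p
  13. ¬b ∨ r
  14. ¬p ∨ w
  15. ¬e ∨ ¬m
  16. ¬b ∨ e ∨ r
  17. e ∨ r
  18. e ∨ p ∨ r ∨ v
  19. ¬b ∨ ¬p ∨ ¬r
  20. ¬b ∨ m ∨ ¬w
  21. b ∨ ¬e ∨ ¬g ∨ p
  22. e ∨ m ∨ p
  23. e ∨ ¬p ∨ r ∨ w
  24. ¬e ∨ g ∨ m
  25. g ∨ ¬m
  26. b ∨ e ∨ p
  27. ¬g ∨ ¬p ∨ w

e: False; g: True; w: True; p: True; m: True; r: True; b: False; v: False

Set e = False.
  then (e ∨ r) forces r = True.
Try g = False:
  (g ∨ p) forces p = True.
  (¬p ∨ w) forces w = True.
  (b ∨ g ∨ ¬w) forces b = True.
  clause (¬b ∨ ¬p ∨ ¬r) is falsified — backtrack.
So g = True.
  then (¬g ∨ ¬v) forces v = False.
Set w = True.
Try p = False:
  (¬b ∨ p) forces b = False.
  clause (b ∨ e ∨ p) is falsified — backtrack.
So p = True.
  then (¬b ∨ ¬p ∨ ¬r) forces b = False.
Set m = True.
All clauses satisfied.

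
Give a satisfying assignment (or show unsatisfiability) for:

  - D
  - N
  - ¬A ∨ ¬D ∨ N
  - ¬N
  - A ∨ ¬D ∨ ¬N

Unsatisfiable

Case N = True:
  Clause (¬N) is falsified — contradiction.
Case N = False:
  Clause (N) is falsified — contradiction.
Both cases fail, so the formula is unsatisfiable.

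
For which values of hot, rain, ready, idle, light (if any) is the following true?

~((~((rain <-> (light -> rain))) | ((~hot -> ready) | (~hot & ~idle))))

hot = False, rain = True, ready = False, idle = True, light = True

  ~((~((rain <-> (light -> rain))) | ((~hot -> ready) | (~hot & ~idle)))) = True
    ~((rain <-> (light -> rain))) | ((~hot -> ready) | (~hot & ~idle)) = False
      ~((rain <-> (light -> rain))) = False
        rain <-> (light -> rain) = True
          light -> rain = True
      (~hot -> ready) | (~hot & ~idle) = False
        ~hot -> ready = False
          ~hot = True
        ~hot & ~idle = False
          ~hot = True
          ~idle = False
The formula evaluates to True.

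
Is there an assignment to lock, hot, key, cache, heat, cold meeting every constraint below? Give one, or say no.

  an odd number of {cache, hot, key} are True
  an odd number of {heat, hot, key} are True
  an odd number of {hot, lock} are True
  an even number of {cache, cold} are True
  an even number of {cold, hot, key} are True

UNSATISFIABLE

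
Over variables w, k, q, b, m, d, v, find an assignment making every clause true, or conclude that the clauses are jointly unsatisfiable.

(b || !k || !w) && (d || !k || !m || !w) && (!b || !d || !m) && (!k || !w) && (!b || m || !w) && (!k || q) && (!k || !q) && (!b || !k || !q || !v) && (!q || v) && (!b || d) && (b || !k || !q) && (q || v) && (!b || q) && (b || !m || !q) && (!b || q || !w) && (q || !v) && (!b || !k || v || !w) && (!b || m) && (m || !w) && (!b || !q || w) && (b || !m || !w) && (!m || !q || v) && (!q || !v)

No satisfying assignment exists.

Case v = True:
  (q || !v) forces q = True.
  Clause (!q || !v) is falsified — contradiction.
Case v = False:
  (!q || v) forces q = False.
  Clause (q || v) is falsified — contradiction.
Both cases fail, so the formula is unsatisfiable.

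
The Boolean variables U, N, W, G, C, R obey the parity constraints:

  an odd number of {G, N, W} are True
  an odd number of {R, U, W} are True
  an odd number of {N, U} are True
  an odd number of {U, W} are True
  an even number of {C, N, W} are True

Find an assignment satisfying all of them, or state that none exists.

U=T, N=F, W=F, G=T, C=F, R=F

{G, N, W}: 1 true → odd ✓
{R, U, W}: 1 true → odd ✓
{N, U}: 1 true → odd ✓
{U, W}: 1 true → odd ✓
{C, N, W}: 0 true → even ✓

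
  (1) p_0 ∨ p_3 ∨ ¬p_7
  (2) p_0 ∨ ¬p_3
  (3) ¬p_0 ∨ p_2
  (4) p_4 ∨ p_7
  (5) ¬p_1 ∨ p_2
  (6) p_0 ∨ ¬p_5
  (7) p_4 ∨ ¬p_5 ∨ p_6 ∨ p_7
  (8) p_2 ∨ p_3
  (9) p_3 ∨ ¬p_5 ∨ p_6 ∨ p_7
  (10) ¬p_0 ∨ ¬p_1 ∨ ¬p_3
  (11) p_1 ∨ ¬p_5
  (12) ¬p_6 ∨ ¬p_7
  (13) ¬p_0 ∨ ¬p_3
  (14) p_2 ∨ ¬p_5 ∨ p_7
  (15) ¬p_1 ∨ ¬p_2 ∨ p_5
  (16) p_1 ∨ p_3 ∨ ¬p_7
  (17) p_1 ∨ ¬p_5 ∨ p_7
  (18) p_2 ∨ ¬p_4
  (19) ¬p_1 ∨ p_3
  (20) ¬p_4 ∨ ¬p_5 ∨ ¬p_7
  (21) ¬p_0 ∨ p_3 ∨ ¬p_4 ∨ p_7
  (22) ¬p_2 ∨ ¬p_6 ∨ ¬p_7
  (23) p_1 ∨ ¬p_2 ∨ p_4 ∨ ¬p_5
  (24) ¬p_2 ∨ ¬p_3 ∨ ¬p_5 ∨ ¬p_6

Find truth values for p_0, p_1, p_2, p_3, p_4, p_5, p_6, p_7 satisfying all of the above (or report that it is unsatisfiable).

p_0 = False, p_1 = False, p_2 = True, p_3 = False, p_4 = True, p_5 = False, p_6 = False, p_7 = False

Set p_0 = False.
  then (p_0 ∨ ¬p_3) forces p_3 = False.
  then (p_0 ∨ ¬p_5) forces p_5 = False.
  then (p_2 ∨ p_3) forces p_2 = True.
  then (¬p_1 ∨ ¬p_2 ∨ p_5) forces p_1 = False.
  then (p_1 ∨ p_3 ∨ ¬p_7) forces p_7 = False.
  then (p_4 ∨ p_7) forces p_4 = True.
Set p_6 = False.
All clauses satisfied.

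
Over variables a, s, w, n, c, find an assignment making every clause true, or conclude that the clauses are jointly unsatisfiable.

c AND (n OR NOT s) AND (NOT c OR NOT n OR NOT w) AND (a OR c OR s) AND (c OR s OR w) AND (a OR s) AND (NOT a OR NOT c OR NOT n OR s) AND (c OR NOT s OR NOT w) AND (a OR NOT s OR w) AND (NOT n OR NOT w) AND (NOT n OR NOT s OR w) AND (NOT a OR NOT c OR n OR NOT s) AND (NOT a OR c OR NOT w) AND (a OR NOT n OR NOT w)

a=T, s=F, w=T, n=F, c=T

Unit clause (c) forces c = True.
Set a = True.
Try s = True:
  (n OR NOT s) forces n = True.
  (NOT c OR NOT n OR NOT w) forces w = False.
  clause (NOT n OR NOT s OR w) is falsified — backtrack.
So s = False.
  then (NOT a OR NOT c OR NOT n OR s) forces n = False.
Set w = True.
All clauses satisfied.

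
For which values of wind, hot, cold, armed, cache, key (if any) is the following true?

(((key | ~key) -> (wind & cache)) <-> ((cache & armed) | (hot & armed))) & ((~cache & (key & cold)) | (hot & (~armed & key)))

wind: False, hot: False, cold: True, armed: True, cache: False, key: True

  ((key | ~key) -> (wind & cache)) <-> ((cache & armed) | (hot & armed)) = True
    (key | ~key) -> (wind & cache) = False
      key | ~key = True
        ~key = False
      wind & cache = False
    (cache & armed) | (hot & armed) = False
      cache & armed = False
      hot & armed = False
  (~cache & (key & cold)) | (hot & (~armed & key)) = True
    ~cache & (key & cold) = True
      ~cache = True
      key & cold = True
    hot & (~armed & key) = False
      ~armed & key = False
        ~armed = False
Both conjuncts True, so the formula holds.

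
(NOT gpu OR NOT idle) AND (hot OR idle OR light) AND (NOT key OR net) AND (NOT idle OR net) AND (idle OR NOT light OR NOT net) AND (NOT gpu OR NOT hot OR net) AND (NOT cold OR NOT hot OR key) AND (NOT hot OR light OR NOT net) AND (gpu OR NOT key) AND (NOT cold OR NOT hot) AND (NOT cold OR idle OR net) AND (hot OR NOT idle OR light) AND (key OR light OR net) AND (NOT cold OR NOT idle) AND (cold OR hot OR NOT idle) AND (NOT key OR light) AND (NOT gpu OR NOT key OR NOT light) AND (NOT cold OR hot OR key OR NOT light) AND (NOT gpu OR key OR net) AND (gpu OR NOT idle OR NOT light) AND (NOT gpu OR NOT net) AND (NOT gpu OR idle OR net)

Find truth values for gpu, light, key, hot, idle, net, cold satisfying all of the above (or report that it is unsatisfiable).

Try gpu = True:
  (NOT gpu OR NOT idle) forces idle = False.
  (NOT gpu OR NOT net) forces net = False.
  clause (NOT gpu OR idle OR net) is falsified — backtrack.
So gpu = False.
  then (gpu OR NOT key) forces key = False.
Try light = False:
  (key OR light OR net) forces net = True.
  (NOT hot OR light OR NOT net) forces hot = False.
  (hot OR idle OR light) forces idle = True.
  clause (hot OR NOT idle OR light) is falsified — backtrack.
So light = True.
  then (gpu OR NOT idle OR NOT light) forces idle = False.
  then (idle OR NOT light OR NOT net) forces net = False.
  then (NOT cold OR idle OR net) forces cold = False.
Set hot = True.
All clauses satisfied.

gpu=F, light=T, key=F, hot=T, idle=F, net=F, cold=F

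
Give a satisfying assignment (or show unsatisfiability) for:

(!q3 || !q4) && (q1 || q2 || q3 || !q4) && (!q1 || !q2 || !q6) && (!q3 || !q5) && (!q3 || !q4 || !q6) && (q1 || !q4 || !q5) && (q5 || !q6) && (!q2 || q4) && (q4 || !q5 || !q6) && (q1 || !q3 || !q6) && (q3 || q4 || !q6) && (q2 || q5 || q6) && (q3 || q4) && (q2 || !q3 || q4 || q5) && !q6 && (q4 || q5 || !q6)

Unit clause (!q6) forces q6 = False.
Set q1 = True.
Set q2 = True.
  then (!q2 || q4) forces q4 = True.
  then (!q3 || !q4) forces q3 = False.
Set q5 = False.
All clauses satisfied.

q1 = True; q2 = True; q3 = False; q4 = True; q5 = False; q6 = False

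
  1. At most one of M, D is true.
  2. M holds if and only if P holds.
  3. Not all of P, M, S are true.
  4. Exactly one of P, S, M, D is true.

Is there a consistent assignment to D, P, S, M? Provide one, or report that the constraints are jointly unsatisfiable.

D = False, P = False, S = True, M = False

  (1) {M, D}: 0 true — at most one ✓
  (2) M=F, P=F — same ✓
  (3) {P, M, S}: 1/3 true — not all ✓
  (4) {P, S, M, D}: 1 true — exactly one ✓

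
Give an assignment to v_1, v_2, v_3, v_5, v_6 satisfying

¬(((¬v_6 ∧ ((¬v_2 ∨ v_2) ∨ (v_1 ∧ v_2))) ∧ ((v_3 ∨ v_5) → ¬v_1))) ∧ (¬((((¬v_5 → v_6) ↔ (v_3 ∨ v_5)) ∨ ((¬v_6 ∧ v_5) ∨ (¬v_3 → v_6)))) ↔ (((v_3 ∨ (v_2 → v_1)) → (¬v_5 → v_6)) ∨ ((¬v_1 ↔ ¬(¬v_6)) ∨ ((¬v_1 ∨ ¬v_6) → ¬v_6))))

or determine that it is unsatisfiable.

The formula is unsatisfiable.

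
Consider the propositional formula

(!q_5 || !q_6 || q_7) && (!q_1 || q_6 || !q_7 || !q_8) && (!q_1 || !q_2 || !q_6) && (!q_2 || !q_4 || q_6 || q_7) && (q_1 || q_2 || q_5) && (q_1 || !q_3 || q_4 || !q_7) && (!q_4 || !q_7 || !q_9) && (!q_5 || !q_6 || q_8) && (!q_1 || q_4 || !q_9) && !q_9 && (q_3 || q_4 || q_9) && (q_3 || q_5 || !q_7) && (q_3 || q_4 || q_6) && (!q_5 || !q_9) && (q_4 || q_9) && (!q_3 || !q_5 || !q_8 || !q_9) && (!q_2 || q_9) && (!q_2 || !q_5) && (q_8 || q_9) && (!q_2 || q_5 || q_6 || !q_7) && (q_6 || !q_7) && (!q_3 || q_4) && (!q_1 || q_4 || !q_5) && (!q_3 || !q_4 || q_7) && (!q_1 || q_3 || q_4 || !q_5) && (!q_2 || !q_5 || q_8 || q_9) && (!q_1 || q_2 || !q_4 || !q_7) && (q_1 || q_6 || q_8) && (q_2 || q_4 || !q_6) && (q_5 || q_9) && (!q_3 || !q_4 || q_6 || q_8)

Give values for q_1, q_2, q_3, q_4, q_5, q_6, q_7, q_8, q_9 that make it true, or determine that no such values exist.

q_1 = False, q_2 = False, q_3 = True, q_4 = True, q_5 = True, q_6 = True, q_7 = True, q_8 = True, q_9 = False

Unit clause (!q_9) forces q_9 = False.
In (q_4 || q_9) only q_4 is left, so q_4 = True.
In (!q_2 || q_9) only !q_2 is left, so q_2 = False.
In (q_8 || q_9) only q_8 is left, so q_8 = True.
In (q_5 || q_9) only q_5 is left, so q_5 = True.
Set q_1 = False.
Set q_3 = True.
  then (!q_3 || !q_4 || q_7) forces q_7 = True.
  then (q_6 || !q_7) forces q_6 = True.
All clauses satisfied.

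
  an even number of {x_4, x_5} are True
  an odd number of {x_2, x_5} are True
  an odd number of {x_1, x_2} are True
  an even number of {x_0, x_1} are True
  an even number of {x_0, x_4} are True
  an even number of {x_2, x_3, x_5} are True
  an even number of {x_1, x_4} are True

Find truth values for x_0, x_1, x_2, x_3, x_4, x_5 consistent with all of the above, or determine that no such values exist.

x_0 = True, x_1 = True, x_2 = False, x_3 = True, x_4 = True, x_5 = True

{x_4, x_5}: 2 true → even ✓
{x_2, x_5}: 1 true → odd ✓
{x_1, x_2}: 1 true → odd ✓
{x_0, x_1}: 2 true → even ✓
{x_0, x_4}: 2 true → even ✓
{x_2, x_3, x_5}: 2 true → even ✓
{x_1, x_4}: 2 true → even ✓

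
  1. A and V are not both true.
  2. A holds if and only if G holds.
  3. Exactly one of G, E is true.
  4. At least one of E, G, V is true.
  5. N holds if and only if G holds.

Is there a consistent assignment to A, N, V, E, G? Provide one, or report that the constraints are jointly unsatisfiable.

A: False, N: False, V: False, E: True, G: False

  (1) A=F, V=F — not both ✓
  (2) A=F, G=F — same ✓
  (3) {G, E}: 1 true — exactly one ✓
  (4) {E, G, V}: 1 true — at least one ✓
  (5) N=F, G=F — same ✓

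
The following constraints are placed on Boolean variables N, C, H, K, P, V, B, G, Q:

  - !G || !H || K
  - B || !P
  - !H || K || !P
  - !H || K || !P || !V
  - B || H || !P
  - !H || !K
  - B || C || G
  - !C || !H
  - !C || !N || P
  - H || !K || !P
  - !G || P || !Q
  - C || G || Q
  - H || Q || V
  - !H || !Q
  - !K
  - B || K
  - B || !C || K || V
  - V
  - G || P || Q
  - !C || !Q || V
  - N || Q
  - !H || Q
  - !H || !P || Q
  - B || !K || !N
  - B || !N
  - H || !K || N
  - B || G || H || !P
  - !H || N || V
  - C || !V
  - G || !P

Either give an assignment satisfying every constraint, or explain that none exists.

Unit clause (!K) forces K = False.
In (B || K) only B is left, so B = True.
Unit clause (V) forces V = True.
In (C || !V) only C is left, so C = True.
In (!C || !H) only !H is left, so H = False.
Set N = False.
  then (N || Q) forces Q = True.
Set P = True.
  then (G || !P) forces G = True.
All clauses satisfied.

N=F, C=T, H=F, K=F, P=T, V=T, B=T, G=T, Q=T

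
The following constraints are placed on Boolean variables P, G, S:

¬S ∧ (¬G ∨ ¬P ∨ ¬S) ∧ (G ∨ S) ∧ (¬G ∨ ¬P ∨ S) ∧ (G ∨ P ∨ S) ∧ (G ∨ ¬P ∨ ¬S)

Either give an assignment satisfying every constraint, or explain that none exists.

Unit clause (¬S) forces S = False.
In (G ∨ S) only G is left, so G = True.
In (¬G ∨ ¬P ∨ S) only ¬P is left, so P = False.
Check each clause:
  (¬S): ¬S holds.
  (¬G ∨ ¬P ∨ ¬S): ¬P holds.
  (G ∨ S): G holds.
  (¬G ∨ ¬P ∨ S): ¬P holds.
  (G ∨ P ∨ S): G holds.
  (G ∨ ¬P ∨ ¬S): G holds.
All clauses satisfied.

P: False, G: True, S: False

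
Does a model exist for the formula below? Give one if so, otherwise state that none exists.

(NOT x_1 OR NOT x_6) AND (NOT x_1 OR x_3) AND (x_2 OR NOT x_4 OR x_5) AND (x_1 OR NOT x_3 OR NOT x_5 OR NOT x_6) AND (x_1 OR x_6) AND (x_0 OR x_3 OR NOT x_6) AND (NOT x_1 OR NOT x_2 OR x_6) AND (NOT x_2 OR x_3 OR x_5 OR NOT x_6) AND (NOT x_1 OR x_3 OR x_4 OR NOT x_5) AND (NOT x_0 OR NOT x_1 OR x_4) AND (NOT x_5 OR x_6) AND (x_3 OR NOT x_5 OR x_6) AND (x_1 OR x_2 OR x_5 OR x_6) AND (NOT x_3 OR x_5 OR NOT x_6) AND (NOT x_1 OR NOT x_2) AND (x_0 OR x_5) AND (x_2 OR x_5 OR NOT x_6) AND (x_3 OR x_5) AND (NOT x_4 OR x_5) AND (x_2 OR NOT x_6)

Try x_0 = False:
  (x_0 OR x_5) forces x_5 = True.
  (NOT x_5 OR x_6) forces x_6 = True.
  (NOT x_1 OR NOT x_6) forces x_1 = False.
  (x_1 OR NOT x_3 OR NOT x_5 OR NOT x_6) forces x_3 = False.
  clause (x_0 OR x_3 OR NOT x_6) is falsified — backtrack.
So x_0 = True.
Set x_1 = False.
  then (x_1 OR x_6) forces x_6 = True.
  then (x_2 OR NOT x_6) forces x_2 = True.
Set x_3 = False.
  then (NOT x_2 OR x_3 OR x_5 OR NOT x_6) forces x_5 = True.
Set x_4 = False.
All clauses satisfied.

x_0=T; x_1=F; x_2=T; x_3=F; x_4=F; x_5=T; x_6=T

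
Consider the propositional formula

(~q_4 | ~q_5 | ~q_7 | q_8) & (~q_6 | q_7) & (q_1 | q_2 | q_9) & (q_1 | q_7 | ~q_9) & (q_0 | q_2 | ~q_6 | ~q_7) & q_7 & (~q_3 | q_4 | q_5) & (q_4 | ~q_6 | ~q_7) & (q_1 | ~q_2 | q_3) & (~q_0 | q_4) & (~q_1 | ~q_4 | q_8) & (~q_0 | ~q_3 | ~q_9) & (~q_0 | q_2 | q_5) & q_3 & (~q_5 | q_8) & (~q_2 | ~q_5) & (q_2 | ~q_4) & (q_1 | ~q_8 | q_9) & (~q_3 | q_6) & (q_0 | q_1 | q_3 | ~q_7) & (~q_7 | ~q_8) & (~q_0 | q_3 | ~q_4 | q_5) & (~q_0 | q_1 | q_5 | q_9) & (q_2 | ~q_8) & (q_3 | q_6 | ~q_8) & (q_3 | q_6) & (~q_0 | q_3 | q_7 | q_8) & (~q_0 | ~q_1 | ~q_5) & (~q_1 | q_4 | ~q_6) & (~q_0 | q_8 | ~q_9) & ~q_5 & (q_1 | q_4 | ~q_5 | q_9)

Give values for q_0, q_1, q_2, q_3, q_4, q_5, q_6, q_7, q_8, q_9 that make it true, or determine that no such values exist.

q_0=F, q_1=F, q_2=T, q_3=T, q_4=T, q_5=F, q_6=T, q_7=T, q_8=F, q_9=F

Unit clause (q_7) forces q_7 = True.
Unit clause (q_3) forces q_3 = True.
In (~q_3 | q_6) only q_6 is left, so q_6 = True.
In (~q_7 | ~q_8) only ~q_8 is left, so q_8 = False.
Unit clause (~q_5) forces q_5 = False.
In (~q_3 | q_4 | q_5) only q_4 is left, so q_4 = True.
In (~q_1 | ~q_4 | q_8) only ~q_1 is left, so q_1 = False.
In (q_2 | ~q_4) only q_2 is left, so q_2 = True.
Try q_0 = True:
  (~q_0 | ~q_3 | ~q_9) forces q_9 = False.
  clause (~q_0 | q_1 | q_5 | q_9) is falsified — backtrack.
So q_0 = False.
Set q_9 = False.
All clauses satisfied.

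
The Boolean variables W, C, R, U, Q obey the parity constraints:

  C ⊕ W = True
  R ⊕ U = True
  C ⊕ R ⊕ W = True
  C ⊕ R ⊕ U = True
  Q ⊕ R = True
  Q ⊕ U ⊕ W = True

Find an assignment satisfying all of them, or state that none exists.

W=T, C=F, R=F, U=T, Q=T

C ⊕ W = F ⊕ T = True ✓
R ⊕ U = F ⊕ T = True ✓
C ⊕ R ⊕ W = F ⊕ F ⊕ T = True ✓
C ⊕ R ⊕ U = F ⊕ F ⊕ T = True ✓
Q ⊕ R = T ⊕ F = True ✓
Q ⊕ U ⊕ W = T ⊕ T ⊕ T = True ✓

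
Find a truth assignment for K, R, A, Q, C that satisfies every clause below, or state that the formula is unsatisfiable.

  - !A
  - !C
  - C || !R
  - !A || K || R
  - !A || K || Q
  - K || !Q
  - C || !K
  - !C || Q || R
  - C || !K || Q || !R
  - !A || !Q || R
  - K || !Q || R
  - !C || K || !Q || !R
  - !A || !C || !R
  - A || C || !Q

K = False; R = False; A = False; Q = False; C = False

Unit clause (!A) forces A = False.
Unit clause (!C) forces C = False.
In (C || !R) only !R is left, so R = False.
In (C || !K) only !K is left, so K = False.
In (K || !Q || R) only !Q is left, so Q = False.
All clauses satisfied.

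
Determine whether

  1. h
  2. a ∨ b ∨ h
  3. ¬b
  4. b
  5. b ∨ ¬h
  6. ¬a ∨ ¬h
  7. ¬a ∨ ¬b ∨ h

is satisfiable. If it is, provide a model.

UNSATISFIABLE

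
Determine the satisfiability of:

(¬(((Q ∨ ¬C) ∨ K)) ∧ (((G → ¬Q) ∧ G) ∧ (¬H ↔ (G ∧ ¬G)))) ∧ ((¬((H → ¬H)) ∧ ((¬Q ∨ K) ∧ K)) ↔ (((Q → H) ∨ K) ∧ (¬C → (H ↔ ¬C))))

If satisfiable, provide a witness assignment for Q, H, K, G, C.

Case Q = True: the conjunct ¬(((Q ∨ ¬C) ∨ K)) becomes ¬((True ∨ K)) = False.
Case Q = False: the formula simplifies to (¬((¬C ∨ K)) ∧ (G ∧ (¬H ↔ (G ∧ ¬G)))) ∧ ((¬((H → ¬H)) ∧ K) ↔ (¬C → (H ↔ ¬C))).
  C = True: simplifies to (¬K ∧ (G ∧ (¬H ↔ (G ∧ ¬G)))) ∧ (¬((H → ¬H)) ∧ K).
    K = True: the conjunct ¬K is False.
    K = False: the conjunct K is False.
  C = False: the conjunct ¬((¬C ∨ K)) becomes ¬((True ∨ K)) = False.
Both cases fail — unsatisfiable.

No satisfying assignment exists.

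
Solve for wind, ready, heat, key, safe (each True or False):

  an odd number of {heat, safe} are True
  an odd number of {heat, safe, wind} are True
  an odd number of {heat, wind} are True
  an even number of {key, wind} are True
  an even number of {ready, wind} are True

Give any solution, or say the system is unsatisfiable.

wind: False; ready: False; heat: True; key: False; safe: False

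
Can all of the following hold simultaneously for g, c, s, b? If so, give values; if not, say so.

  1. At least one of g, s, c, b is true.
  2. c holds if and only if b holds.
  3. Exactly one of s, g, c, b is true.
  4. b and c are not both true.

g = False, c = False, s = True, b = False

  (1) {g, s, c, b}: 1 true — at least one ✓
  (2) c=F, b=F — same ✓
  (3) {s, g, c, b}: 1 true — exactly one ✓
  (4) b=F, c=F — not both ✓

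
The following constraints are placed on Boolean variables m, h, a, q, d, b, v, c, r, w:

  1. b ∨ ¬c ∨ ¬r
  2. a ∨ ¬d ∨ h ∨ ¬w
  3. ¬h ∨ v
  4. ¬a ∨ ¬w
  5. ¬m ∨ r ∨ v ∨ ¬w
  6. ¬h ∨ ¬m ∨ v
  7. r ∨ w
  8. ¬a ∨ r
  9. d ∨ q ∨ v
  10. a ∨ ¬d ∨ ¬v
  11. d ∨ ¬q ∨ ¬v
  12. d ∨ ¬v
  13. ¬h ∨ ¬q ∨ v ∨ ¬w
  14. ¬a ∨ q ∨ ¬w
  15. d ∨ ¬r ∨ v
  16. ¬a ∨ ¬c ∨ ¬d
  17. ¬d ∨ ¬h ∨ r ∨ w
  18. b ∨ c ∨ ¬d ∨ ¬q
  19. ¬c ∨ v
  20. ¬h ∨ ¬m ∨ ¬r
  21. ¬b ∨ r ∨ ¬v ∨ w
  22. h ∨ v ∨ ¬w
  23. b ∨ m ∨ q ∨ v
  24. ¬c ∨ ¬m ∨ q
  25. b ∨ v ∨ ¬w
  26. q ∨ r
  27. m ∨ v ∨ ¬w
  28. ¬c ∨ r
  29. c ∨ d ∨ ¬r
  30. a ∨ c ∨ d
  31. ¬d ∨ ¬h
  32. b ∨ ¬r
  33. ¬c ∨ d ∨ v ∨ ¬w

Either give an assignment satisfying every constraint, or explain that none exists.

Set m = False.
Set h = False.
Set a = True.
  then (¬a ∨ ¬w) forces w = False.
  then (r ∨ w) forces r = True.
  then (b ∨ ¬r) forces b = True.
Set q = False.
Try d = False:
  (d ∨ q ∨ v) forces v = True.
  clause (d ∨ ¬v) is falsified — backtrack.
So d = True.
  then (¬a ∨ ¬c ∨ ¬d) forces c = False.
Set v = True.
All clauses satisfied.

m: False, h: False, a: True, q: False, d: True, b: True, v: True, c: False, r: True, w: False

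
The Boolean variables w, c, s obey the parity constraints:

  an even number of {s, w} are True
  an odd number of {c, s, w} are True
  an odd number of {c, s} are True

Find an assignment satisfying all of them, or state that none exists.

w=F, c=T, s=F

{s, w}: 0 true → even ✓
{c, s, w}: 1 true → odd ✓
{c, s}: 1 true → odd ✓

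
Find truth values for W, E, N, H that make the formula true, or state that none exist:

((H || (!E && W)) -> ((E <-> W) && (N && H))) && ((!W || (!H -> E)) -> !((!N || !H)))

W = False; E = False; N = True; H = True

  (H || (!E && W)) -> ((E <-> W) && (N && H)) = True
    H || (!E && W) = True
      !E && W = False
        !E = True
    (E <-> W) && (N && H) = True
      E <-> W = True
      N && H = True
  (!W || (!H -> E)) -> !((!N || !H)) = True
    !W || (!H -> E) = True
      !W = True
      !H -> E = True
        !H = False
    !((!N || !H)) = True
      !N || !H = False
        !N = False
        !H = False
Both conjuncts True, so the formula holds.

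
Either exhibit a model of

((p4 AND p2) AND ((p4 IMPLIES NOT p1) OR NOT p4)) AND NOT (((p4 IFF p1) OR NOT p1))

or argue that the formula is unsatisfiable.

Unsatisfiable

Case p4 = True: the formula simplifies to (p2 AND NOT p1) AND NOT ((p1 OR NOT p1)).
  p1 = True: the conjunct NOT p1 is False.
  p1 = False: the conjunct NOT ((p1 OR NOT p1)) becomes NOT ((False OR True)) = False.
Case p4 = False: the conjunct p4 is False.
Both cases fail — unsatisfiable.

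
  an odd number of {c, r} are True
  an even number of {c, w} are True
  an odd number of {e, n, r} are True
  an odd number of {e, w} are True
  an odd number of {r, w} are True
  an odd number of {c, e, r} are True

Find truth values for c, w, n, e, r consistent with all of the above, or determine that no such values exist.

c = True, w = True, n = True, e = False, r = False

{c, r}: 1 true → odd ✓
{c, w}: 2 true → even ✓
{e, n, r}: 1 true → odd ✓
{e, w}: 1 true → odd ✓
{r, w}: 1 true → odd ✓
{c, e, r}: 1 true → odd ✓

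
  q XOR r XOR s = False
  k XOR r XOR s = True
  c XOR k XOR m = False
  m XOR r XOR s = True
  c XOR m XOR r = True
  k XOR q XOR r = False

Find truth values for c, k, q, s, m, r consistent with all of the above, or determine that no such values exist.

c = False, k = False, q = True, s = False, m = False, r = True

q XOR r XOR s = T XOR T XOR F = False ✓
k XOR r XOR s = F XOR T XOR F = True ✓
c XOR k XOR m = F XOR F XOR F = False ✓
m XOR r XOR s = F XOR T XOR F = True ✓
c XOR m XOR r = F XOR F XOR T = True ✓
k XOR q XOR r = F XOR T XOR T = False ✓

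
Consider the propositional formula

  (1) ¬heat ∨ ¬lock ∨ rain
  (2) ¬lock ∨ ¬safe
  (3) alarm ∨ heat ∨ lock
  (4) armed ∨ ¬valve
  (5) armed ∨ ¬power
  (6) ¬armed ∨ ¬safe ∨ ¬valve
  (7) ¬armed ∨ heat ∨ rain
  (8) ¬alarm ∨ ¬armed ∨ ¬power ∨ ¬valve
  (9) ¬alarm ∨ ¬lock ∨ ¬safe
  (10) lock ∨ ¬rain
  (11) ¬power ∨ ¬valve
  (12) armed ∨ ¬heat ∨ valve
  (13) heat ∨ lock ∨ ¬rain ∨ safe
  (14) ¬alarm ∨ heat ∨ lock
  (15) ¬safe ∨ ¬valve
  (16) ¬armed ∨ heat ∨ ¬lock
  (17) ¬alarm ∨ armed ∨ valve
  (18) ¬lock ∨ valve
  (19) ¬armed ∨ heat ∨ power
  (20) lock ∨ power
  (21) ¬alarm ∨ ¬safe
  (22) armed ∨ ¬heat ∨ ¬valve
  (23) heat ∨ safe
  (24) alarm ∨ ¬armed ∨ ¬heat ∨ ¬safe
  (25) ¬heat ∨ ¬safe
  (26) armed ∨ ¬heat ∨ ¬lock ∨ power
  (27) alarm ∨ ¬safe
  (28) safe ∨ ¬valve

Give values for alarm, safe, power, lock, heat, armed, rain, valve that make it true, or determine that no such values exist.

Set alarm = True.
  then (¬alarm ∨ ¬safe) forces safe = False.
  then (heat ∨ safe) forces heat = True.
  then (safe ∨ ¬valve) forces valve = False.
  then (armed ∨ ¬heat ∨ valve) forces armed = True.
  then (¬lock ∨ valve) forces lock = False.
  then (lock ∨ power) forces power = True.
  then (lock ∨ ¬rain) forces rain = False.
All clauses satisfied.

alarm=T, safe=F, power=T, lock=F, heat=T, armed=T, rain=F, valve=F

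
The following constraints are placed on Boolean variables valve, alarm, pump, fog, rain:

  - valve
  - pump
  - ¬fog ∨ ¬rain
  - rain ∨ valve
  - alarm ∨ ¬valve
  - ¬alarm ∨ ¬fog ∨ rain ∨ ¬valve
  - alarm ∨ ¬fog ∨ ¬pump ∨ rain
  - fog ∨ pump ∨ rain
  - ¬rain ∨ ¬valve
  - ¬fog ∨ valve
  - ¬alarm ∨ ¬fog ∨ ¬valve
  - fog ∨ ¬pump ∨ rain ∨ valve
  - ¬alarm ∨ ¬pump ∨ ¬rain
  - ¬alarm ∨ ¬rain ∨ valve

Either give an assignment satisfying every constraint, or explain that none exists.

Unit clause (valve) forces valve = True.
Unit clause (pump) forces pump = True.
In (alarm ∨ ¬valve) only alarm is left, so alarm = True.
In (¬rain ∨ ¬valve) only ¬rain is left, so rain = False.
In (¬alarm ∨ ¬fog ∨ ¬valve) only ¬fog is left, so fog = False.
All clauses satisfied.

valve = True; alarm = True; pump = True; fog = False; rain = False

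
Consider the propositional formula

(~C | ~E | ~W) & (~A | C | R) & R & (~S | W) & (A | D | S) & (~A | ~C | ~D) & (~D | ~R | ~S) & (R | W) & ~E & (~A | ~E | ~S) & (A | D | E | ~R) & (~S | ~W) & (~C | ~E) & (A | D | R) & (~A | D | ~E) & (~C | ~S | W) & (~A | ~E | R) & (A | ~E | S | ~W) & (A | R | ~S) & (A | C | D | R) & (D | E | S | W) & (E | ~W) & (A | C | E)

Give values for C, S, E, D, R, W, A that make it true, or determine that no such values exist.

Unit clause (R) forces R = True.
Unit clause (~E) forces E = False.
In (E | ~W) only ~W is left, so W = False.
In (~S | W) only ~S is left, so S = False.
In (D | E | S | W) only D is left, so D = True.
Set C = False.
  then (A | C | E) forces A = True.
All clauses satisfied.

C=F; S=F; E=F; D=T; R=T; W=F; A=T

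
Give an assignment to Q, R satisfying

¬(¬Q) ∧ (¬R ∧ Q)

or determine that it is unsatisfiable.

Q=T, R=F

  ¬(¬Q) = True
    ¬Q = False
  ¬R ∧ Q = True
    ¬R = True
Both conjuncts True, so the formula holds.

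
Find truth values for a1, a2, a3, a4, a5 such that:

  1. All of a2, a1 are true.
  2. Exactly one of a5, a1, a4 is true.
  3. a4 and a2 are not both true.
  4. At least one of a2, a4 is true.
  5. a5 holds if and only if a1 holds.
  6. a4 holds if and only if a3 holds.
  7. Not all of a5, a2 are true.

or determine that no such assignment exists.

Case a1 = True:
  (1) forces a2 = True.
  (2) with a1=T forces a5 = False.
  Constraint (5) is violated (a5=F, a1=T) — contradiction.
Case a1 = False:
  Constraint (1) is violated (a1=F) — contradiction.
Both cases fail — unsatisfiable.

Unsatisfiable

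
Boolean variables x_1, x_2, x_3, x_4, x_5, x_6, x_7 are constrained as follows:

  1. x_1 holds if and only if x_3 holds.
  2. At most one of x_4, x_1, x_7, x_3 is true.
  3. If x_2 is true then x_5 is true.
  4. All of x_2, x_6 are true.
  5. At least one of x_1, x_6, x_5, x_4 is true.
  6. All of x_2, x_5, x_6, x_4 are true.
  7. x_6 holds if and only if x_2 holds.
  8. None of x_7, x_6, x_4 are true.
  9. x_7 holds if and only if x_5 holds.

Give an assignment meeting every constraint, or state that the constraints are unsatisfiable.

Case x_4 = True:
  Constraint (8) is violated (x_4=T) — contradiction.
Case x_4 = False:
  Constraint (6) is violated (x_4=F) — contradiction.
Both cases fail — unsatisfiable.

UNSATISFIABLE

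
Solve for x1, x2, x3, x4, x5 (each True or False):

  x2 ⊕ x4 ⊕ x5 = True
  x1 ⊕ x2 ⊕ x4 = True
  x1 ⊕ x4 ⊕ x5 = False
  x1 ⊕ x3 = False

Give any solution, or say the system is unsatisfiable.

x1: True, x2: False, x3: True, x4: False, x5: True

x2 ⊕ x4 ⊕ x5 = F ⊕ F ⊕ T = True ✓
x1 ⊕ x2 ⊕ x4 = T ⊕ F ⊕ F = True ✓
x1 ⊕ x4 ⊕ x5 = T ⊕ F ⊕ T = False ✓
x1 ⊕ x3 = T ⊕ T = False ✓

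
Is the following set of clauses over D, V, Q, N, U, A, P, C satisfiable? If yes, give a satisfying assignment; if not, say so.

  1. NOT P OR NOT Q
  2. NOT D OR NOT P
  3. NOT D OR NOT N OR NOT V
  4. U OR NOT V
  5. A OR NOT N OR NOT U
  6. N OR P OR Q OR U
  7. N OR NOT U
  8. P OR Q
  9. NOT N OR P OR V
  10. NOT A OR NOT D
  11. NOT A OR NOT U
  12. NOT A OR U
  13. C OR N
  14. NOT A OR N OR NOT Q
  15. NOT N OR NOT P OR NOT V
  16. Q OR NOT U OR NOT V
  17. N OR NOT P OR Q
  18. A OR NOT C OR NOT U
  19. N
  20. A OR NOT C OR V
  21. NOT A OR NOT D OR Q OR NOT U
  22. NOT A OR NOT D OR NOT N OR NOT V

Unit clause (N) forces N = True.
Try D = True:
  (NOT D OR NOT P) forces P = False.
  (NOT D OR NOT N OR NOT V) forces V = False.
  clause (NOT N OR P OR V) is falsified — backtrack.
So D = False.
Set V = False.
  then (NOT N OR P OR V) forces P = True.
  then (NOT P OR NOT Q) forces Q = False.
Set U = False.
  then (NOT A OR U) forces A = False.
  then (A OR NOT C OR V) forces C = False.
All clauses satisfied.

D=F, V=F, Q=F, N=T, U=F, A=F, P=T, C=F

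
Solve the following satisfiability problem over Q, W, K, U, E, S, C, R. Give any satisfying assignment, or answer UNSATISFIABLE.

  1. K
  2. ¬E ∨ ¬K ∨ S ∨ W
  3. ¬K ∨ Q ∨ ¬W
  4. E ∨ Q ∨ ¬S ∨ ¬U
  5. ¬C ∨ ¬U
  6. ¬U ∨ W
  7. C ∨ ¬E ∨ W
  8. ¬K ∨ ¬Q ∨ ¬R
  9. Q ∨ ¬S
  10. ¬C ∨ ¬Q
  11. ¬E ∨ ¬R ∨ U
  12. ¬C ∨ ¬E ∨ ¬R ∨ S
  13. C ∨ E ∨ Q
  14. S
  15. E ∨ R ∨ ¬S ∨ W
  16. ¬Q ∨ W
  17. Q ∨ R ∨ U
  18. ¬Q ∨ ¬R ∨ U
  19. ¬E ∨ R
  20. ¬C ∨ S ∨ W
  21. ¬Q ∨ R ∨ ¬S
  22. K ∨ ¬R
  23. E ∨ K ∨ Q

Unsatisfiable — no assignment works.

Case K = True:
  (S) forces S = True.
  (Q ∨ ¬S) forces Q = True.
  (¬K ∨ ¬Q ∨ ¬R) forces R = False.
  Clause (¬Q ∨ R ∨ ¬S) is falsified — contradiction.
Case K = False:
  Clause (K) is falsified — contradiction.
Both cases fail, so the formula is unsatisfiable.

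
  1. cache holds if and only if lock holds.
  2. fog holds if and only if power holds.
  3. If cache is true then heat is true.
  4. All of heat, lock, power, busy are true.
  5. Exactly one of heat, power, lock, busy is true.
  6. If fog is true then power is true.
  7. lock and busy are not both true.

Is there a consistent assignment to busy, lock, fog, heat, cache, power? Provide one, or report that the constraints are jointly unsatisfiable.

Unsatisfiable — no assignment works.

Case busy = True:
  (4) forces heat = True.
  Constraint (5) is violated (heat=T, busy=T) — contradiction.
Case busy = False:
  Constraint (4) is violated (busy=F) — contradiction.
Both cases fail — unsatisfiable.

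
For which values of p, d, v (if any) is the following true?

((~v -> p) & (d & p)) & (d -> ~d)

UNSATISFIABLE

Case d = True: the conjunct d -> ~d becomes True -> ~True = False.
Case d = False: the conjunct d is False.
Both cases fail — unsatisfiable.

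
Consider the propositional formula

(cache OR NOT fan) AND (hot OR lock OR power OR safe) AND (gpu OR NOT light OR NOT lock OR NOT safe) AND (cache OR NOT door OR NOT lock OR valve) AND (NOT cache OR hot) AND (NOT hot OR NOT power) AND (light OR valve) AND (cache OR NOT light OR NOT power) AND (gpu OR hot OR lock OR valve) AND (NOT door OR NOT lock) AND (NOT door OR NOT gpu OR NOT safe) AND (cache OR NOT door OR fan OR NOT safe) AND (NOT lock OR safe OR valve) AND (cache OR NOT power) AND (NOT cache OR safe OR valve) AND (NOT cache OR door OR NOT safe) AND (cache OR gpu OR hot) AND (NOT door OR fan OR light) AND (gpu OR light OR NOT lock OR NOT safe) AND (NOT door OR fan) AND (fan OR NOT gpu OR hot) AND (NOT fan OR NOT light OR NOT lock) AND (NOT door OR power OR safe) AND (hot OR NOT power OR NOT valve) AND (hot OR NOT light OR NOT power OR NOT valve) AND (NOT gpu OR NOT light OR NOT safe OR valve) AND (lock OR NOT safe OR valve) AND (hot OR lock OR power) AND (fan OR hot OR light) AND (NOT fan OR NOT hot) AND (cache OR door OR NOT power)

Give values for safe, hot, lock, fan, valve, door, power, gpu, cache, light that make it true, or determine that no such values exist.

Set safe = False.
Set hot = True.
  then (NOT hot OR NOT power) forces power = False.
  then (NOT door OR power OR safe) forces door = False.
  then (NOT fan OR NOT hot) forces fan = False.
Set lock = False.
Set valve = False.
  then (light OR valve) forces light = True.
  then (NOT cache OR safe OR valve) forces cache = False.
Set gpu = True.
All clauses satisfied.

safe: False; hot: True; lock: False; fan: False; valve: False; door: False; power: False; gpu: True; cache: False; light: True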